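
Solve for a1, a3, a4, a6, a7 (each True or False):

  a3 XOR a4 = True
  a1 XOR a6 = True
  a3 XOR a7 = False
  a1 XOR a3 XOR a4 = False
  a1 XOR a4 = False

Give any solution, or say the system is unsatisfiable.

a1 = True, a3 = False, a4 = True, a6 = False, a7 = False

a3 XOR a4 = F XOR T = True ✓
a1 XOR a6 = T XOR F = True ✓
a3 XOR a7 = F XOR F = False ✓
a1 XOR a3 XOR a4 = T XOR F XOR T = False ✓
a1 XOR a4 = T XOR T = False ✓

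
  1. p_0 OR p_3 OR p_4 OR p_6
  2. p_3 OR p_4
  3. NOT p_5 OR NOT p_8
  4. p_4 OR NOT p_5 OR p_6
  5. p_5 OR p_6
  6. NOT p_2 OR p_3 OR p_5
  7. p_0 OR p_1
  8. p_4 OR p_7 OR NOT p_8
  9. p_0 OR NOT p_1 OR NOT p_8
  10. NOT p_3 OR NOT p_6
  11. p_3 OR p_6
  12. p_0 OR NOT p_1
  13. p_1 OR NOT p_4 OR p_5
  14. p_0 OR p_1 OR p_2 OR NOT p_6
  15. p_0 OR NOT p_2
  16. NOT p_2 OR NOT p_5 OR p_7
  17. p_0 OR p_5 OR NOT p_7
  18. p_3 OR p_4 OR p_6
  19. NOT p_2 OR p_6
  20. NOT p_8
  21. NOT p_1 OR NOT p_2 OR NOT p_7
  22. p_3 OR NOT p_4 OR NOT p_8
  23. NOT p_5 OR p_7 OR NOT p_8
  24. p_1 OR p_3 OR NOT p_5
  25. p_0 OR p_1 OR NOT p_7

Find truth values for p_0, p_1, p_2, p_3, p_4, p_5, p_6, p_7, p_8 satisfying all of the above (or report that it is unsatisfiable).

p_0 = True; p_1 = True; p_2 = False; p_3 = True; p_4 = True; p_5 = True; p_6 = False; p_7 = False; p_8 = False

Unit clause (NOT p_8) forces p_8 = False.
Try p_0 = False:
  (p_0 OR p_1) forces p_1 = True.
  clause (p_0 OR NOT p_1) is falsified — backtrack.
So p_0 = True.
Set p_1 = True.
Set p_2 = False.
Set p_3 = True.
  then (NOT p_3 OR NOT p_6) forces p_6 = False.
  then (p_5 OR p_6) forces p_5 = True.
  then (p_4 OR NOT p_5 OR p_6) forces p_4 = True.
Set p_7 = False.
All clauses satisfied.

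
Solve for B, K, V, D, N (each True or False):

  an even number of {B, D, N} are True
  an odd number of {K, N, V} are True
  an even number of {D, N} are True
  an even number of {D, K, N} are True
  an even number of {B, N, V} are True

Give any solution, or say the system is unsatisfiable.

The formula is unsatisfiable.

Adding constraints 1, 2, 4, 5 mod 2: every variable appears an even number of times on the left, so the left side is 0.
But the right sides sum to 1 (mod 2). 0 ≠ 1 — the system is inconsistent.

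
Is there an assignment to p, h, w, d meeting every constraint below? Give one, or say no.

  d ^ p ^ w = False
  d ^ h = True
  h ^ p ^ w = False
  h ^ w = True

Adding constraints 1, 2, 3 mod 2: every variable appears an even number of times on the left, so the left side is 0.
But the right sides sum to 1 (mod 2). 0 ≠ 1 — the system is inconsistent.

Unsatisfiable — no assignment works.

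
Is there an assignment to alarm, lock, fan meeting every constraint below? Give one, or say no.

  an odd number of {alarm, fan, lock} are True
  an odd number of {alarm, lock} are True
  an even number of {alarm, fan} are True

alarm=F; lock=T; fan=F

{alarm, fan, lock}: 1 true → odd ✓
{alarm, lock}: 1 true → odd ✓
{alarm, fan}: 0 true → even ✓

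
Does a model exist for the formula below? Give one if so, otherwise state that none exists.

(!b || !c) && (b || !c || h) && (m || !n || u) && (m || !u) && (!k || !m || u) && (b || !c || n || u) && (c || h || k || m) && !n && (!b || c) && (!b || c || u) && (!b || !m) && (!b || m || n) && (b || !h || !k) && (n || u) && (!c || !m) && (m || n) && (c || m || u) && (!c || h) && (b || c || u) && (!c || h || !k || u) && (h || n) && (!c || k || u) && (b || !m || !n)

c = False, k = False, b = False, m = True, h = True, n = False, u = True

Unit clause (!n) forces n = False.
In (n || u) only u is left, so u = True.
In (m || n) only m is left, so m = True.
In (h || n) only h is left, so h = True.
In (!b || !m) only !b is left, so b = False.
In (b || !h || !k) only !k is left, so k = False.
In (!c || !m) only !c is left, so c = False.
All clauses satisfied.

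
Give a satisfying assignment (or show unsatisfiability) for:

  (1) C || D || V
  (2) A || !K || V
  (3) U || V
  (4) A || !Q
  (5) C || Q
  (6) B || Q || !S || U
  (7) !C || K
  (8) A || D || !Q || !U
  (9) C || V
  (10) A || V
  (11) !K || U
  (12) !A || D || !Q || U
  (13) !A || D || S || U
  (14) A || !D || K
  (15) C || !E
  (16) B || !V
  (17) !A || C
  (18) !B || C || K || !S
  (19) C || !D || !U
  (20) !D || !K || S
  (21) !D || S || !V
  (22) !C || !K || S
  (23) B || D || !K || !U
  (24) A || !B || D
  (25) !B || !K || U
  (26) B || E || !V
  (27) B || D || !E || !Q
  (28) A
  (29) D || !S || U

D: True; U: True; E: True; Q: True; K: True; B: True; C: True; V: False; A: True; S: True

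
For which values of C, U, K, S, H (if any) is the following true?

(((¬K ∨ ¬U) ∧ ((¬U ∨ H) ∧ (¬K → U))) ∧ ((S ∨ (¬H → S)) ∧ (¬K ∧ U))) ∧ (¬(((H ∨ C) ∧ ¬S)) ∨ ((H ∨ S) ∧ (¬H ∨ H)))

C=F, U=T, K=F, S=F, H=T

  ((¬K ∨ ¬U) ∧ ((¬U ∨ H) ∧ (¬K → U))) ∧ ((S ∨ (¬H → S)) ∧ (¬K ∧ U)) = True
    (¬K ∨ ¬U) ∧ ((¬U ∨ H) ∧ (¬K → U)) = True
      ¬K ∨ ¬U = True
        ¬K = True
        ¬U = False
      (¬U ∨ H) ∧ (¬K → U) = True
        ¬U ∨ H = True
          ¬U = False
        ¬K → U = True
          ¬K = True
    (S ∨ (¬H → S)) ∧ (¬K ∧ U) = True
      S ∨ (¬H → S) = True
        ¬H → S = True
          ¬H = False
      ¬K ∧ U = True
        ¬K = True
  ¬(((H ∨ C) ∧ ¬S)) ∨ ((H ∨ S) ∧ (¬H ∨ H)) = True
    ¬(((H ∨ C) ∧ ¬S)) = False
      (H ∨ C) ∧ ¬S = True
        H ∨ C = True
        ¬S = True
    (H ∨ S) ∧ (¬H ∨ H) = True
      H ∨ S = True
      ¬H ∨ H = True
        ¬H = False
Both conjuncts True, so the formula holds.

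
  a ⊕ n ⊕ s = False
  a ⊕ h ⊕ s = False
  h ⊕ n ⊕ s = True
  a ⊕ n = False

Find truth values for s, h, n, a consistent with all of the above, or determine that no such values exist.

No satisfying assignment exists.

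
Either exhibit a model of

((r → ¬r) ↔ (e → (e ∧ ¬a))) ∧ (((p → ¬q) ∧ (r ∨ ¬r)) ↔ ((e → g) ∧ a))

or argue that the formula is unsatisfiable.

g = True, r = False, p = False, a = True, q = True, e = False

  (r → ¬r) ↔ (e → (e ∧ ¬a)) = True
    r → ¬r = True
      ¬r = True
    e → (e ∧ ¬a) = True
      e ∧ ¬a = False
        ¬a = False
  ((p → ¬q) ∧ (r ∨ ¬r)) ↔ ((e → g) ∧ a) = True
    (p → ¬q) ∧ (r ∨ ¬r) = True
      p → ¬q = True
        ¬q = False
      r ∨ ¬r = True
        ¬r = True
    (e → g) ∧ a = True
      e → g = True
Both conjuncts True, so the formula holds.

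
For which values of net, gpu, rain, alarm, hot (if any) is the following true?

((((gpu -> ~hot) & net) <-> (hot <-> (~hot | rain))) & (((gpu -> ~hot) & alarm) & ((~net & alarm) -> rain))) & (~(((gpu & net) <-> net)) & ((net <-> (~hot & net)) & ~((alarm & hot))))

Unsatisfiable

Case net = True: the formula simplifies to (((gpu -> ~hot) <-> (hot <-> (~hot | rain))) & ((gpu -> ~hot) & alarm)) & (~gpu & (~hot & ~((alarm & hot)))).
  hot = True: the conjunct ~hot is False.
  hot = False: the conjunct (gpu -> ~hot) <-> (hot <-> (~hot | rain)) becomes (gpu -> True) <-> (False <-> True) = False.
Case net = False: the conjunct ~(((gpu & net) <-> net)) becomes ~((False <-> False)) = False.
Both cases fail — unsatisfiable.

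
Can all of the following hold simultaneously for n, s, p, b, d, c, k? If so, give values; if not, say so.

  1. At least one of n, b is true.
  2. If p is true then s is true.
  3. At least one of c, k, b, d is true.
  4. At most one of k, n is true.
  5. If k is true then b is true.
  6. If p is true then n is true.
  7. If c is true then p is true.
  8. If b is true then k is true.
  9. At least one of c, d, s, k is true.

n: True, s: True, p: False, b: False, d: True, c: False, k: False

  (1) {n, b}: 1 true — at least one ✓
  (2) p=F ⇒ s: vacuous ✓
  (3) {c, k, b, d}: 1 true — at least one ✓
  (4) {k, n}: 1 true — at most one ✓
  (5) k=F ⇒ b: vacuous ✓
  (6) p=F ⇒ n: vacuous ✓
  (7) c=F ⇒ p: vacuous ✓
  (8) b=F ⇒ k: vacuous ✓
  (9) {c, d, s, k}: 2 true — at least one ✓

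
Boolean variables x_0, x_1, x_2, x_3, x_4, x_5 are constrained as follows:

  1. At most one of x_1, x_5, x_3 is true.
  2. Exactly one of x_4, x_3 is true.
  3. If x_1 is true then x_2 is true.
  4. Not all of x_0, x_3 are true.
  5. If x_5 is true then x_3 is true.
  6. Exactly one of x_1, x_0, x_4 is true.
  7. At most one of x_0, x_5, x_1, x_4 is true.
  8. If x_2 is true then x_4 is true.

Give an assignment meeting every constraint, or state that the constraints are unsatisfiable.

x_0=F, x_1=F, x_2=F, x_3=F, x_4=T, x_5=F

  (1) {x_1, x_5, x_3}: 0 true — at most one ✓
  (2) {x_4, x_3}: 1 true — exactly one ✓
  (3) x_1=F ⇒ x_2: vacuous ✓
  (4) {x_0, x_3}: 0/2 true — not all ✓
  (5) x_5=F ⇒ x_3: vacuous ✓
  (6) {x_1, x_0, x_4}: 1 true — exactly one ✓
  (7) {x_0, x_5, x_1, x_4}: 1 true — at most one ✓
  (8) x_2=F ⇒ x_4: vacuous ✓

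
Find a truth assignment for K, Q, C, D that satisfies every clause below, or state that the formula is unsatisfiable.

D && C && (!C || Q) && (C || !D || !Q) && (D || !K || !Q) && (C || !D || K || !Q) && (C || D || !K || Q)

Unit clause (D) forces D = True.
Unit clause (C) forces C = True.
In (!C || Q) only Q is left, so Q = True.
Set K = False.
Check each clause:
  (D): D holds.
  (C): C holds.
  (!C || Q): Q holds.
  (C || !D || !Q): C holds.
  (D || !K || !Q): D holds.
  (C || !D || K || !Q): C holds.
  (C || D || !K || Q): C holds.
All clauses satisfied.

K: False; Q: True; C: True; D: True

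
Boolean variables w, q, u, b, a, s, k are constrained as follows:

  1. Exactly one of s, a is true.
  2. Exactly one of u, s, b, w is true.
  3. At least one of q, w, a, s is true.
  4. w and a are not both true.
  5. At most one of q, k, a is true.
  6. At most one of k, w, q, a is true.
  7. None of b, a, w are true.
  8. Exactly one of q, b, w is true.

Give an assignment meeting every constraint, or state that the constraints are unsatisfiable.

w: False, q: True, u: False, b: False, a: False, s: True, k: False

  (1) {s, a}: 1 true — exactly one ✓
  (2) {u, s, b, w}: 1 true — exactly one ✓
  (3) {q, w, a, s}: 2 true — at least one ✓
  (4) w=F, a=F — not both ✓
  (5) {q, k, a}: 1 true — at most one ✓
  (6) {k, w, q, a}: 1 true — at most one ✓
  (7) {b, a, w}: 0 true — none ✓
  (8) {q, b, w}: 1 true — exactly one ✓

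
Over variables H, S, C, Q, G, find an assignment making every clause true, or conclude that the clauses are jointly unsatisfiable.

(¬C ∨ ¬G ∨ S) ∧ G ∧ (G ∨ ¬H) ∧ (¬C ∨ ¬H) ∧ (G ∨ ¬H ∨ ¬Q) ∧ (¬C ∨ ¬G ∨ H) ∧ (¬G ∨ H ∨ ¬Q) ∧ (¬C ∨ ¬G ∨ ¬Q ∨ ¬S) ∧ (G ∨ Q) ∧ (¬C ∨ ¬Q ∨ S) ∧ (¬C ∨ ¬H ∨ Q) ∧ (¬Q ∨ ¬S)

Unit clause (G) forces G = True.
Set H = True.
  then (¬C ∨ ¬H) forces C = False.
Set S = False.
Set Q = False.
All clauses satisfied.

H: True; S: False; C: False; Q: False; G: True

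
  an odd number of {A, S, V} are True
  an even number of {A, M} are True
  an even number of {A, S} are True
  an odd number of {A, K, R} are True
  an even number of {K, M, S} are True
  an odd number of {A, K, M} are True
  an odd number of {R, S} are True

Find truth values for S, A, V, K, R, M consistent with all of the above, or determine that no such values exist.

The formula is unsatisfiable.

Adding constraints 3, 5, 6 mod 2: every variable appears an even number of times on the left, so the left side is 0.
But the right sides sum to 1 (mod 2). 0 ≠ 1 — the system is inconsistent.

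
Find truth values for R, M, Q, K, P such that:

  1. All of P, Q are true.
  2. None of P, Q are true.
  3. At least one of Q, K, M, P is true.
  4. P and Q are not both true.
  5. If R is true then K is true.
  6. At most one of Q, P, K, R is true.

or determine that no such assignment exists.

Unsatisfiable

Case Q = True:
  Constraint (2) is violated (Q=T) — contradiction.
Case Q = False:
  Constraint (1) is violated (Q=F) — contradiction.
Both cases fail — unsatisfiable.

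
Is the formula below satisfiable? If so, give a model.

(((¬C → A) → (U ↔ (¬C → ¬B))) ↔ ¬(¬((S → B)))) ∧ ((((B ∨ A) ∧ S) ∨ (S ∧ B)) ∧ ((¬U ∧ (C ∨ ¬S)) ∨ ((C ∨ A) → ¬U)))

C = False, A = True, U = False, S = True, B = True

  ((¬C → A) → (U ↔ (¬C → ¬B))) ↔ ¬(¬((S → B))) = True
    (¬C → A) → (U ↔ (¬C → ¬B)) = True
      ¬C → A = True
        ¬C = True
      U ↔ (¬C → ¬B) = True
        ¬C → ¬B = False
          ¬C = True
          ¬B = False
    ¬(¬((S → B))) = True
      ¬((S → B)) = False
        S → B = True
  (((B ∨ A) ∧ S) ∨ (S ∧ B)) ∧ ((¬U ∧ (C ∨ ¬S)) ∨ ((C ∨ A) → ¬U)) = True
    ((B ∨ A) ∧ S) ∨ (S ∧ B) = True
      (B ∨ A) ∧ S = True
        B ∨ A = True
      S ∧ B = True
    (¬U ∧ (C ∨ ¬S)) ∨ ((C ∨ A) → ¬U) = True
      ¬U ∧ (C ∨ ¬S) = False
        ¬U = True
        C ∨ ¬S = False
          ¬S = False
      (C ∨ A) → ¬U = True
        C ∨ A = True
        ¬U = True
Both conjuncts True, so the formula holds.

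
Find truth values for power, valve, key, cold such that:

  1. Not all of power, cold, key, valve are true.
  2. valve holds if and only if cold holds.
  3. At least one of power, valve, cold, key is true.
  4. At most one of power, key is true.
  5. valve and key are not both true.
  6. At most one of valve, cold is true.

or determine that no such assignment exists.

power: True; valve: False; key: False; cold: False

  (1) {power, cold, key, valve}: 1/4 true — not all ✓
  (2) valve=F, cold=F — same ✓
  (3) {power, valve, cold, key}: 1 true — at least one ✓
  (4) {power, key}: 1 true — at most one ✓
  (5) valve=F, key=F — not both ✓
  (6) {valve, cold}: 0 true — at most one ✓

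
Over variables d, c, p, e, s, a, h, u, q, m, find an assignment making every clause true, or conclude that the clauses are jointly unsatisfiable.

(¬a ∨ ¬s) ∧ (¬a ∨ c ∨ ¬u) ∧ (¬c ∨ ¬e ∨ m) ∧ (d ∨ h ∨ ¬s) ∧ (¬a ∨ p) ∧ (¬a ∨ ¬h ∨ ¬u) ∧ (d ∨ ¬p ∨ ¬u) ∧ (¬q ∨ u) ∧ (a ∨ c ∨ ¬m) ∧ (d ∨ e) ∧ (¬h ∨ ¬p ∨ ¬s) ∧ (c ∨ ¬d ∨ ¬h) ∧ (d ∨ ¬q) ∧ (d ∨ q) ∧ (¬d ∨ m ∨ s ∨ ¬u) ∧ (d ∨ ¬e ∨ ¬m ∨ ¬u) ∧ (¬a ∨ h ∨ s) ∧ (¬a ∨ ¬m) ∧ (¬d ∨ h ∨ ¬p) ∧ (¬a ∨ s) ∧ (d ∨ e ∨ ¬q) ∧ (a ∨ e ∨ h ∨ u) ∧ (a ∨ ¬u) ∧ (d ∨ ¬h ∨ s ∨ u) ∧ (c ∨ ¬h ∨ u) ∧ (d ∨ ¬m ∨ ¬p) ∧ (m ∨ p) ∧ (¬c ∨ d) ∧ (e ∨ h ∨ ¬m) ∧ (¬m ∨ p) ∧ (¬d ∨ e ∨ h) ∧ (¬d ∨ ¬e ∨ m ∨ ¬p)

Try d = False:
  (d ∨ e) forces e = True.
  (d ∨ ¬q) forces q = False.
  clause (d ∨ q) is falsified — backtrack.
So d = True.
Set c = True.
Set p = True.
  then (¬d ∨ h ∨ ¬p) forces h = True.
  then (¬h ∨ ¬p ∨ ¬s) forces s = False.
  then (¬a ∨ s) forces a = False.
  then (a ∨ ¬u) forces u = False.
  then (¬q ∨ u) forces q = False.
Set e = True.
  then (¬c ∨ ¬e ∨ m) forces m = True.
All clauses satisfied.

d=T, c=T, p=T, e=T, s=F, a=F, h=T, u=F, q=F, m=T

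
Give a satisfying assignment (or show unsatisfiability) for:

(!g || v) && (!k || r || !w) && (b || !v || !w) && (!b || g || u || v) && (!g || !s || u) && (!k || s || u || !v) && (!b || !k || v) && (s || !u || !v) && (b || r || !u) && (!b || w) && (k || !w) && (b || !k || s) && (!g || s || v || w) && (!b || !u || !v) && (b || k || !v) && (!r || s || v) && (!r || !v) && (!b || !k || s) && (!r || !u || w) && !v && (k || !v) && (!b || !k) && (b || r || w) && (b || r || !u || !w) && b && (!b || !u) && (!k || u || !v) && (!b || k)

Case b = True:
  (!b || w) forces w = True.
  (k || !w) forces k = True.
  Clause (!b || !k) is falsified — contradiction.
Case b = False:
  Clause (b) is falsified — contradiction.
Both cases fail, so the formula is unsatisfiable.

The formula is unsatisfiable.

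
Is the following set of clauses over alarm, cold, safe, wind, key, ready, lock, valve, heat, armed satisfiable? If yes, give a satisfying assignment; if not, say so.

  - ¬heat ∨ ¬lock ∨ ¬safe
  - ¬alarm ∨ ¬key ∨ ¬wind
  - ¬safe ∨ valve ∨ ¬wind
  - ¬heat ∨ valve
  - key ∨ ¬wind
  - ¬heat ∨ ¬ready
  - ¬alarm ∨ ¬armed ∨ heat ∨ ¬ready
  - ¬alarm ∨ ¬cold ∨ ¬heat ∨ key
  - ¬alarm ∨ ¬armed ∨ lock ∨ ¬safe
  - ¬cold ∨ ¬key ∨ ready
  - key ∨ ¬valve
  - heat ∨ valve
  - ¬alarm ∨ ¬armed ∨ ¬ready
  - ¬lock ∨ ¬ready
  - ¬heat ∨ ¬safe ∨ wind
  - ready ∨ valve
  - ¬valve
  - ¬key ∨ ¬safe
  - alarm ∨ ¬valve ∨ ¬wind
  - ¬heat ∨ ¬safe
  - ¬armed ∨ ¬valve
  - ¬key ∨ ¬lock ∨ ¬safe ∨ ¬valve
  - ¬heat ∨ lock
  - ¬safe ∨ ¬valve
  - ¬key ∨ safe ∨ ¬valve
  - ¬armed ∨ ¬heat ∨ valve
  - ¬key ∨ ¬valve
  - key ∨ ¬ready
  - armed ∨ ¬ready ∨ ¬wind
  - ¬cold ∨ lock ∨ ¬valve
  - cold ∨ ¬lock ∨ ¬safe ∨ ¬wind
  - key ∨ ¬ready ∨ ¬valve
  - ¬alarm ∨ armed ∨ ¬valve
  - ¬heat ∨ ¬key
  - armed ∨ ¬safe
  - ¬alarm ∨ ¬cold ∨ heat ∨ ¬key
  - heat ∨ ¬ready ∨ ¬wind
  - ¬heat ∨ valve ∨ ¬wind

UNSATISFIABLE

Case valve = True:
  Clause (¬valve) is falsified — contradiction.
Case valve = False:
  (¬heat ∨ valve) forces heat = False.
  Clause (heat ∨ valve) is falsified — contradiction.
Both cases fail, so the formula is unsatisfiable.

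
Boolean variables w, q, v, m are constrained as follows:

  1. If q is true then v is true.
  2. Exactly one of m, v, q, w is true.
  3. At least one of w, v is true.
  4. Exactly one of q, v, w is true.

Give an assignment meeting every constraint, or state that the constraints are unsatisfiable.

w=F, q=F, v=T, m=F

  (1) q=F ⇒ v: vacuous ✓
  (2) {m, v, q, w}: 1 true — exactly one ✓
  (3) {w, v}: 1 true — at least one ✓
  (4) {q, v, w}: 1 true — exactly one ✓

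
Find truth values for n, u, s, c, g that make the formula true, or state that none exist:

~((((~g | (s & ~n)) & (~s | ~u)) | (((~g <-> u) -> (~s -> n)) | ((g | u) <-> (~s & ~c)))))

n=F; u=F; s=F; c=T; g=T

  ~((((~g | (s & ~n)) & (~s | ~u)) | (((~g <-> u) -> (~s -> n)) | ((g | u) <-> (~s & ~c))))) = True
    ((~g | (s & ~n)) & (~s | ~u)) | (((~g <-> u) -> (~s -> n)) | ((g | u) <-> (~s & ~c))) = False
      (~g | (s & ~n)) & (~s | ~u) = False
        ~g | (s & ~n) = False
          ~g = False
          s & ~n = False
            ~n = True
        ~s | ~u = True
          ~s = True
          ~u = True
      ((~g <-> u) -> (~s -> n)) | ((g | u) <-> (~s & ~c)) = False
        (~g <-> u) -> (~s -> n) = False
          ~g <-> u = True
            ~g = False
          ~s -> n = False
            ~s = True
        (g | u) <-> (~s & ~c) = False
          g | u = True
          ~s & ~c = False
            ~s = True
            ~c = False
The formula evaluates to True.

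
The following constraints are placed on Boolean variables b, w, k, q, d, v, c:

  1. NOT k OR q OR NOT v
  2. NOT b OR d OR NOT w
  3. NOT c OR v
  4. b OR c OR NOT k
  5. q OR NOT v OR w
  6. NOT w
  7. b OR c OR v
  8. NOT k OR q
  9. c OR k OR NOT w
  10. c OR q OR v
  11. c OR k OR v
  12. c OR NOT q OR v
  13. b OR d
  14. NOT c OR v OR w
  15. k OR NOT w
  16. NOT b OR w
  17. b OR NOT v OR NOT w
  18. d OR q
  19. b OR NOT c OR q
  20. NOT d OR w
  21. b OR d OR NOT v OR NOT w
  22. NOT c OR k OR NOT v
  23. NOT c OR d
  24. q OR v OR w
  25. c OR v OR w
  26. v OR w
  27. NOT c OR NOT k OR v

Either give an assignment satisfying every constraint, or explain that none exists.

Unsatisfiable — no assignment works.

Case w = True:
  Clause (NOT w) is falsified — contradiction.
Case w = False:
  (NOT b OR w) forces b = False.
  (b OR d) forces d = True.
  Clause (NOT d OR w) is falsified — contradiction.
Both cases fail, so the formula is unsatisfiable.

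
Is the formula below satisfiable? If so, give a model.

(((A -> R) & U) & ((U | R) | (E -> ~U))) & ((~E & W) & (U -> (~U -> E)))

E = False; R = True; A = True; U = True; W = True

  ((A -> R) & U) & ((U | R) | (E -> ~U)) = True
    (A -> R) & U = True
      A -> R = True
    (U | R) | (E -> ~U) = True
      U | R = True
      E -> ~U = True
        ~U = False
  (~E & W) & (U -> (~U -> E)) = True
    ~E & W = True
      ~E = True
    U -> (~U -> E) = True
      ~U -> E = True
        ~U = False
Both conjuncts True, so the formula holds.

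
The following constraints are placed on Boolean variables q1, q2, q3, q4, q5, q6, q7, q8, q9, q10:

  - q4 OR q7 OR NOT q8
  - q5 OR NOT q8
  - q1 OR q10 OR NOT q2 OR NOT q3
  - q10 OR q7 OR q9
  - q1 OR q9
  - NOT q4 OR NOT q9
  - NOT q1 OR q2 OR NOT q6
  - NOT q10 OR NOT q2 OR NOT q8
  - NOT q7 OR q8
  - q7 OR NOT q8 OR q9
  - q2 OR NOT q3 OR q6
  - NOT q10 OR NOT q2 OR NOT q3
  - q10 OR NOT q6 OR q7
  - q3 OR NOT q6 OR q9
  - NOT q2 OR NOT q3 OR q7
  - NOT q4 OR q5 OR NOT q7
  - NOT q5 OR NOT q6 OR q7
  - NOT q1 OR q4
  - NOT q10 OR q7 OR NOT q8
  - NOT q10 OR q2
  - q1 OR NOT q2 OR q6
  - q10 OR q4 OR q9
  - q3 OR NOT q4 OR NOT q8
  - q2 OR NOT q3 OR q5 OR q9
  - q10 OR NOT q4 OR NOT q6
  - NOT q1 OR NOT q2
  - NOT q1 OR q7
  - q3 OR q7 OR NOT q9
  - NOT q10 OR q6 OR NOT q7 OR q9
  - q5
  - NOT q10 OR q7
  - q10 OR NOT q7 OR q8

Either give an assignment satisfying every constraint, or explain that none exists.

Unit clause (q5) forces q5 = True.
Set q1 = False.
  then (q1 OR q9) forces q9 = True.
  then (NOT q4 OR NOT q9) forces q4 = False.
Set q2 = False.
  then (NOT q10 OR q2) forces q10 = False.
Set q3 = False.
  then (q3 OR q7 OR NOT q9) forces q7 = True.
  then (q10 OR NOT q7 OR q8) forces q8 = True.
Set q6 = True.
All clauses satisfied.

q1: False, q2: False, q3: False, q4: False, q5: True, q6: True, q7: True, q8: True, q9: True, q10: False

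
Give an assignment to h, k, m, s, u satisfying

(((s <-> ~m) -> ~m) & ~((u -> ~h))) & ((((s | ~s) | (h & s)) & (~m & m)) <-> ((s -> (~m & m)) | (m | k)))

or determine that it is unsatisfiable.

h = True, k = False, m = False, s = True, u = True

  ((s <-> ~m) -> ~m) & ~((u -> ~h)) = True
    (s <-> ~m) -> ~m = True
      s <-> ~m = True
        ~m = True
      ~m = True
    ~((u -> ~h)) = True
      u -> ~h = False
        ~h = False
  (((s | ~s) | (h & s)) & (~m & m)) <-> ((s -> (~m & m)) | (m | k)) = True
    ((s | ~s) | (h & s)) & (~m & m) = False
      (s | ~s) | (h & s) = True
        s | ~s = True
          ~s = False
        h & s = True
      ~m & m = False
        ~m = True
    (s -> (~m & m)) | (m | k) = False
      s -> (~m & m) = False
        ~m & m = False
          ~m = True
      m | k = False
Both conjuncts True, so the formula holds.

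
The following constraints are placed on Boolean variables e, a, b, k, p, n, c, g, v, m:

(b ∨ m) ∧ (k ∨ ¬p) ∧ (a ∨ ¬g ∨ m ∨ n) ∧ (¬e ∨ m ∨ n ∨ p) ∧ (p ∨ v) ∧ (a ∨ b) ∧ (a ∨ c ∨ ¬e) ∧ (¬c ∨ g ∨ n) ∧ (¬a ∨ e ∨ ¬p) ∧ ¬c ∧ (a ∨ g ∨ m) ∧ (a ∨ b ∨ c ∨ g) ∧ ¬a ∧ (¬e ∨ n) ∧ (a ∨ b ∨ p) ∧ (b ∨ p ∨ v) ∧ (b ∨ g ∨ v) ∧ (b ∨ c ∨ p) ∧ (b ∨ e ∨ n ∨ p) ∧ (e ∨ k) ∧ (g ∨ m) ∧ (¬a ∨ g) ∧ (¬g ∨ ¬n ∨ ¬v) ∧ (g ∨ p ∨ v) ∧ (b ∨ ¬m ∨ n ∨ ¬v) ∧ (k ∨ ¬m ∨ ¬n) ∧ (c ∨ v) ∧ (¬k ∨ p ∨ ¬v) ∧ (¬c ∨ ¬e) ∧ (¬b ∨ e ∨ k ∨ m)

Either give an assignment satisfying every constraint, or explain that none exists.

Unit clause (¬c) forces c = False.
Unit clause (¬a) forces a = False.
In (c ∨ v) only v is left, so v = True.
In (a ∨ b) only b is left, so b = True.
In (a ∨ c ∨ ¬e) only ¬e is left, so e = False.
In (e ∨ k) only k is left, so k = True.
In (¬k ∨ p ∨ ¬v) only p is left, so p = True.
Set n = False.
Set g = True.
  then (a ∨ ¬g ∨ m ∨ n) forces m = True.
All clauses satisfied.

e=F, a=F, b=T, k=T, p=T, n=F, c=F, g=T, v=T, m=T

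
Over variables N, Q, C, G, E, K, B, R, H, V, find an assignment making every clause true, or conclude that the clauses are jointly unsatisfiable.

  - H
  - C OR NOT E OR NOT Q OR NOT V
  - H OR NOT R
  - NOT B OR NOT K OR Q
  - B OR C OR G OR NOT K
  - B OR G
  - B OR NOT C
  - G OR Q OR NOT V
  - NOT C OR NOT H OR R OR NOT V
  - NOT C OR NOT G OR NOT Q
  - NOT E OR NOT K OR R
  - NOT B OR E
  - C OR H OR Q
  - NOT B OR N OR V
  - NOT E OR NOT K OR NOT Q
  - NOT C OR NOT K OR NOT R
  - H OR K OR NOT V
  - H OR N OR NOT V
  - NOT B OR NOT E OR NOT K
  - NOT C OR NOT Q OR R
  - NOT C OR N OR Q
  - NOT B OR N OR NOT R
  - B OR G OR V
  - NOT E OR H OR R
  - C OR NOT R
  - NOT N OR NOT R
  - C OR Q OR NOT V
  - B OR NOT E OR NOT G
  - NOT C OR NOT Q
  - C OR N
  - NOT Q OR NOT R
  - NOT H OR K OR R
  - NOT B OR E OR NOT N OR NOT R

Unit clause (H) forces H = True.
Set N = True.
  then (NOT N OR NOT R) forces R = False.
  then (NOT H OR K OR R) forces K = True.
  then (NOT E OR NOT K OR R) forces E = False.
  then (NOT B OR E) forces B = False.
  then (B OR G) forces G = True.
  then (B OR NOT C) forces C = False.
Set Q = True.
Set V = True.
All clauses satisfied.

N = True, Q = True, C = False, G = True, E = False, K = True, B = False, R = False, H = True, V = True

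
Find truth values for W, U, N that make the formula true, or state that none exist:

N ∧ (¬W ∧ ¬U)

W=F, U=F, N=T

  ¬W ∧ ¬U = True
    ¬W = True
    ¬U = True
Both conjuncts True, so the formula holds.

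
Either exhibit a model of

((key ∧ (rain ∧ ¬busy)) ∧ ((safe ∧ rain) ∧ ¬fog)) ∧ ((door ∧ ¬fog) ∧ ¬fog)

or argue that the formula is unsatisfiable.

fog = False, key = True, rain = True, safe = True, door = True, busy = False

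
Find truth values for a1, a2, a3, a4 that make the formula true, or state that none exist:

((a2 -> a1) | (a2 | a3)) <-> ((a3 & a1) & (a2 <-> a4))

a1: True; a2: False; a3: True; a4: False

  ((a2 -> a1) | (a2 | a3)) <-> ((a3 & a1) & (a2 <-> a4)) = True
    (a2 -> a1) | (a2 | a3) = True
      a2 -> a1 = True
      a2 | a3 = True
    (a3 & a1) & (a2 <-> a4) = True
      a3 & a1 = True
      a2 <-> a4 = True
The formula evaluates to True.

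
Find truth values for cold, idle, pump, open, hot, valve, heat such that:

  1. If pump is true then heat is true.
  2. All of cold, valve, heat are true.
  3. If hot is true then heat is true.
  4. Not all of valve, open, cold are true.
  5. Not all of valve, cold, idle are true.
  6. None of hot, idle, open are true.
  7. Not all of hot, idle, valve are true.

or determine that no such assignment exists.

cold = True, idle = False, pump = False, open = False, hot = False, valve = True, heat = True

  (1) pump=F ⇒ heat: vacuous ✓
  (2) {cold, valve, heat}: all 3 true ✓
  (3) hot=F ⇒ heat: vacuous ✓
  (4) {valve, open, cold}: 2/3 true — not all ✓
  (5) {valve, cold, idle}: 2/3 true — not all ✓
  (6) {hot, idle, open}: 0 true — none ✓
  (7) {hot, idle, valve}: 1/3 true — not all ✓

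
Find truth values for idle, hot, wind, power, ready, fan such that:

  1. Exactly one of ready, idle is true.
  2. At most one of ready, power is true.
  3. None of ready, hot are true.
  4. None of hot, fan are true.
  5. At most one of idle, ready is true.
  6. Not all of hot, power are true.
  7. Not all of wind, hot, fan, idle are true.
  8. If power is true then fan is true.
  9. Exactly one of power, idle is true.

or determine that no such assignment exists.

idle = True; hot = False; wind = True; power = False; ready = False; fan = False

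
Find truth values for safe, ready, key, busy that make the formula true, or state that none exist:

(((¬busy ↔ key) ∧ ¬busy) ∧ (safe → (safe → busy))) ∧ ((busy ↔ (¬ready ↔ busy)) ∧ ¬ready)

safe: False, ready: False, key: True, busy: False

  ((¬busy ↔ key) ∧ ¬busy) ∧ (safe → (safe → busy)) = True
    (¬busy ↔ key) ∧ ¬busy = True
      ¬busy ↔ key = True
        ¬busy = True
      ¬busy = True
    safe → (safe → busy) = True
      safe → busy = True
  (busy ↔ (¬ready ↔ busy)) ∧ ¬ready = True
    busy ↔ (¬ready ↔ busy) = True
      ¬ready ↔ busy = False
        ¬ready = True
    ¬ready = True
Both conjuncts True, so the formula holds.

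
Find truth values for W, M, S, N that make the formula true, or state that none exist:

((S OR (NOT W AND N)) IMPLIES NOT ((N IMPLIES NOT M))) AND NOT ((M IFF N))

W = True; M = False; S = False; N = True

  (S OR (NOT W AND N)) IMPLIES NOT ((N IMPLIES NOT M)) = True
    S OR (NOT W AND N) = False
      NOT W AND N = False
        NOT W = False
    NOT ((N IMPLIES NOT M)) = False
      N IMPLIES NOT M = True
        NOT M = True
  NOT ((M IFF N)) = True
    M IFF N = False
Both conjuncts True, so the formula holds.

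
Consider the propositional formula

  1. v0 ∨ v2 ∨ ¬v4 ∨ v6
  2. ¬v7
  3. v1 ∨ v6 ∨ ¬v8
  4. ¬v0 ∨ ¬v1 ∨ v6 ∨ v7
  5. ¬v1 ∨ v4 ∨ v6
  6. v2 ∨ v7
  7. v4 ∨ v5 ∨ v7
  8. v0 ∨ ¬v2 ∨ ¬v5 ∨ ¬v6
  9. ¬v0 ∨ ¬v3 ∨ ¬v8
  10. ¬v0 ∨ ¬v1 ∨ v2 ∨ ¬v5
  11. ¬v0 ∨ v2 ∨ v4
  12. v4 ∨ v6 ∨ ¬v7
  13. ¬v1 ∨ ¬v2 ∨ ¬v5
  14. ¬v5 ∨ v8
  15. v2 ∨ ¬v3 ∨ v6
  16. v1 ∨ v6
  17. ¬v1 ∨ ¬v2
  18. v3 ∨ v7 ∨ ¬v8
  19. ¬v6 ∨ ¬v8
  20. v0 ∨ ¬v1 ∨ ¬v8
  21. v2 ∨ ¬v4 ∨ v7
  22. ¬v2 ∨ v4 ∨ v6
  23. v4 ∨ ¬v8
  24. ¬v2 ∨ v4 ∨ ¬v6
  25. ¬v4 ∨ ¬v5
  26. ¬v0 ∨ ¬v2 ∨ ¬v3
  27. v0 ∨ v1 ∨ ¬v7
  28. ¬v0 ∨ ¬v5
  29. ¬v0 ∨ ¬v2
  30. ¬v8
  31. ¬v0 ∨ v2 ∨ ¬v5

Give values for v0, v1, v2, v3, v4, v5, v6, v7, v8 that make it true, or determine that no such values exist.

Unit clause (¬v7) forces v7 = False.
In (v2 ∨ v7) only v2 is left, so v2 = True.
In (¬v1 ∨ ¬v2) only ¬v1 is left, so v1 = False.
In (¬v0 ∨ ¬v2) only ¬v0 is left, so v0 = False.
Unit clause (¬v8) forces v8 = False.
In (¬v5 ∨ v8) only ¬v5 is left, so v5 = False.
In (v1 ∨ v6) only v6 is left, so v6 = True.
In (¬v2 ∨ v4 ∨ ¬v6) only v4 is left, so v4 = True.
Set v3 = True.
All clauses satisfied.

v0: False; v1: False; v2: True; v3: True; v4: True; v5: False; v6: True; v7: False; v8: False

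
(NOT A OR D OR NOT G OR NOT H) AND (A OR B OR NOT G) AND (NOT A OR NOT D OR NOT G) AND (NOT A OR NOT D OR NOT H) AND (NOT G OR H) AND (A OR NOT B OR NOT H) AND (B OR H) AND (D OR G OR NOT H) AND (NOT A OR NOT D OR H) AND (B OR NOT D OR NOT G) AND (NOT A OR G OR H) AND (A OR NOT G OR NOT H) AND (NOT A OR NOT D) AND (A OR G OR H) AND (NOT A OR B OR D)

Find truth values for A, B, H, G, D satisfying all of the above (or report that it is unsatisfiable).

Set A = False.
Try B = True:
  (A OR NOT B OR NOT H) forces H = False.
  (NOT G OR H) forces G = False.
  clause (A OR G OR H) is falsified — backtrack.
So B = False.
  then (A OR B OR NOT G) forces G = False.
  then (B OR H) forces H = True.
  then (D OR G OR NOT H) forces D = True.
All clauses satisfied.

A=F, B=F, H=T, G=F, D=T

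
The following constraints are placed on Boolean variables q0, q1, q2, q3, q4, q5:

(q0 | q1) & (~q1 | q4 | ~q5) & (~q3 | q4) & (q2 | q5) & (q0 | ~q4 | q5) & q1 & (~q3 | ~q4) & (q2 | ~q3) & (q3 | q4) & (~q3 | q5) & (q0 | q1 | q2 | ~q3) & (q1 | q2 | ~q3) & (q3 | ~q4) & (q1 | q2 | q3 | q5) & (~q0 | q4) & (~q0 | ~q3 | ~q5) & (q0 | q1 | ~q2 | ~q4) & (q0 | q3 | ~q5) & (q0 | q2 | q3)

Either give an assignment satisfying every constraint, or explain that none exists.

UNSATISFIABLE

Case q3 = True:
  (~q3 | q4) forces q4 = True.
  Clause (~q3 | ~q4) is falsified — contradiction.
Case q3 = False:
  (q1) forces q1 = True.
  (q3 | q4) forces q4 = True.
  Clause (q3 | ~q4) is falsified — contradiction.
Both cases fail, so the formula is unsatisfiable.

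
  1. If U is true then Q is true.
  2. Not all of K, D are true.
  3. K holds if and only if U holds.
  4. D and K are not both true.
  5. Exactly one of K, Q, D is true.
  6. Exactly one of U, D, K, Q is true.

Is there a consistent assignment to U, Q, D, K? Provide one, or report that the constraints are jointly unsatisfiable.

U = False; Q = False; D = True; K = False

  (1) U=F ⇒ Q: vacuous ✓
  (2) {K, D}: 1/2 true — not all ✓
  (3) K=F, U=F — same ✓
  (4) D=T, K=F — not both ✓
  (5) {K, Q, D}: 1 true — exactly one ✓
  (6) {U, D, K, Q}: 1 true — exactly one ✓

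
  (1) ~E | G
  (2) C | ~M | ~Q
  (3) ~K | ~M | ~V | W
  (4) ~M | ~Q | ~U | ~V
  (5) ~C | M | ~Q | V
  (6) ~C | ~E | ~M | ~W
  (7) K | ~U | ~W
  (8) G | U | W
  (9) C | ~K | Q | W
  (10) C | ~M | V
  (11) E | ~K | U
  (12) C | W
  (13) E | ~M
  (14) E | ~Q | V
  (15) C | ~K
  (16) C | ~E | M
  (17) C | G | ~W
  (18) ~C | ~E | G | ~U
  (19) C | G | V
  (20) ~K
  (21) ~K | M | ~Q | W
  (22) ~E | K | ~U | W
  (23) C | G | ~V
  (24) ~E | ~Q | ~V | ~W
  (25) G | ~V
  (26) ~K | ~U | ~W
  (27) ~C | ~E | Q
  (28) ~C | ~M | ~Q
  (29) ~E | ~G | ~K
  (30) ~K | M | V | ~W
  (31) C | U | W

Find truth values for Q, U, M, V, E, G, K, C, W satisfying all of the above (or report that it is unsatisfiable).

Unit clause (~K) forces K = False.
Set Q = False.
Set U = False.
Set M = False.
Set V = False.
Set E = False.
Set G = True.
Set C = False.
  then (C | W) forces W = True.
All clauses satisfied.

Q = False, U = False, M = False, V = False, E = False, G = True, K = False, C = False, W = True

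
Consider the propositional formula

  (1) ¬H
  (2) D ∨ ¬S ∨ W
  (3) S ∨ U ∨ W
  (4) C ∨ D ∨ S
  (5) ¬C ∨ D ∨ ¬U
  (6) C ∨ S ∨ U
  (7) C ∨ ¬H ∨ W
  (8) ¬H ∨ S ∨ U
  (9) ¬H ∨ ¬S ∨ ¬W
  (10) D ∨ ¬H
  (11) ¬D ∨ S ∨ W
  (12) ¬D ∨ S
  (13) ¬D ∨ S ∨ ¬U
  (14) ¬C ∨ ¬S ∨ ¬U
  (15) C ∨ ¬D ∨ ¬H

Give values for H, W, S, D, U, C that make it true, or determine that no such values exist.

Unit clause (¬H) forces H = False.
Set W = True.
Set S = True.
Set D = True.
Set U = False.
Set C = False.
All clauses satisfied.

H = False, W = True, S = True, D = True, U = False, C = False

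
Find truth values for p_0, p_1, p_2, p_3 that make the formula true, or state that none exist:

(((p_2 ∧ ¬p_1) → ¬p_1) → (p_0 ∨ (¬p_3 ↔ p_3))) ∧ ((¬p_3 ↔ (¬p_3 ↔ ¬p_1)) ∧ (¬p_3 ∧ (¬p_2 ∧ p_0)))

p_0 = True, p_1 = False, p_2 = False, p_3 = False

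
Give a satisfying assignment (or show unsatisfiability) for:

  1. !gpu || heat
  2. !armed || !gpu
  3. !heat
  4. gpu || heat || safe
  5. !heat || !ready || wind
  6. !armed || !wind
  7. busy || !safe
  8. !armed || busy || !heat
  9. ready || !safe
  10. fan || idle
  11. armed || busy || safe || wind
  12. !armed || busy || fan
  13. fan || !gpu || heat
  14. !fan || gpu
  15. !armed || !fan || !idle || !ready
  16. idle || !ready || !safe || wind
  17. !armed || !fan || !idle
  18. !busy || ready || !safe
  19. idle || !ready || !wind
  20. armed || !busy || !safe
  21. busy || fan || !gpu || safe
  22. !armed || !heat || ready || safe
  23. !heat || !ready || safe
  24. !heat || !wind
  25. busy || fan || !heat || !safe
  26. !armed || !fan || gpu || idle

wind = False, heat = False, safe = True, armed = True, ready = True, fan = False, idle = True, busy = True, gpu = False

Unit clause (!heat) forces heat = False.
In (!gpu || heat) only !gpu is left, so gpu = False.
In (gpu || heat || safe) only safe is left, so safe = True.
In (busy || !safe) only busy is left, so busy = True.
In (ready || !safe) only ready is left, so ready = True.
In (!fan || gpu) only !fan is left, so fan = False.
In (armed || !busy || !safe) only armed is left, so armed = True.
In (!armed || !wind) only !wind is left, so wind = False.
In (fan || idle) only idle is left, so idle = True.
All clauses satisfied.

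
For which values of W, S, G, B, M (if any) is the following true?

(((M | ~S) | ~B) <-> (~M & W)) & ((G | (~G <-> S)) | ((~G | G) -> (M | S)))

W = True; S = True; G = True; B = False; M = False

  ((M | ~S) | ~B) <-> (~M & W) = True
    (M | ~S) | ~B = True
      M | ~S = False
        ~S = False
      ~B = True
    ~M & W = True
      ~M = True
  (G | (~G <-> S)) | ((~G | G) -> (M | S)) = True
    G | (~G <-> S) = True
      ~G <-> S = False
        ~G = False
    (~G | G) -> (M | S) = True
      ~G | G = True
        ~G = False
      M | S = True
Both conjuncts True, so the formula holds.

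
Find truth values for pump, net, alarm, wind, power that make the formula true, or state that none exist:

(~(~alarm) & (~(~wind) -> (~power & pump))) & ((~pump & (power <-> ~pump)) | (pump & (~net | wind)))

pump: True, net: False, alarm: True, wind: False, power: True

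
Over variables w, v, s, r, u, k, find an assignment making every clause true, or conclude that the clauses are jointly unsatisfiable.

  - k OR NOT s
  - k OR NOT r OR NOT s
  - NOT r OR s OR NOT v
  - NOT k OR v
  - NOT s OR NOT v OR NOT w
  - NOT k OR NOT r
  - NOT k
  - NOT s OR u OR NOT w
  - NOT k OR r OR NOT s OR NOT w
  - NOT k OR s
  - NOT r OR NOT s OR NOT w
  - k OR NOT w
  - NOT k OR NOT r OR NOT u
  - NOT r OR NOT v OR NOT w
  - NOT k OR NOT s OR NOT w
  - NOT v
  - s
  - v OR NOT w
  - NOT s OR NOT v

Unsatisfiable

Case s = True:
  (k OR NOT s) forces k = True.
  Clause (NOT k) is falsified — contradiction.
Case s = False:
  Clause (s) is falsified — contradiction.
Both cases fail, so the formula is unsatisfiable.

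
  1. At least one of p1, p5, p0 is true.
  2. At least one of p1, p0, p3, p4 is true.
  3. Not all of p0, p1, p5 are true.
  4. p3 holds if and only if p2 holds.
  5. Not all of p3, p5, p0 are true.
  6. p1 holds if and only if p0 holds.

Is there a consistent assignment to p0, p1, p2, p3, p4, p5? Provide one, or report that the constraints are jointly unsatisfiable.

p0 = True, p1 = True, p2 = True, p3 = True, p4 = True, p5 = False

  (1) {p1, p5, p0}: 2 true — at least one ✓
  (2) {p1, p0, p3, p4}: 4 true — at least one ✓
  (3) {p0, p1, p5}: 2/3 true — not all ✓
  (4) p3=T, p2=T — same ✓
  (5) {p3, p5, p0}: 2/3 true — not all ✓
  (6) p1=T, p0=T — same ✓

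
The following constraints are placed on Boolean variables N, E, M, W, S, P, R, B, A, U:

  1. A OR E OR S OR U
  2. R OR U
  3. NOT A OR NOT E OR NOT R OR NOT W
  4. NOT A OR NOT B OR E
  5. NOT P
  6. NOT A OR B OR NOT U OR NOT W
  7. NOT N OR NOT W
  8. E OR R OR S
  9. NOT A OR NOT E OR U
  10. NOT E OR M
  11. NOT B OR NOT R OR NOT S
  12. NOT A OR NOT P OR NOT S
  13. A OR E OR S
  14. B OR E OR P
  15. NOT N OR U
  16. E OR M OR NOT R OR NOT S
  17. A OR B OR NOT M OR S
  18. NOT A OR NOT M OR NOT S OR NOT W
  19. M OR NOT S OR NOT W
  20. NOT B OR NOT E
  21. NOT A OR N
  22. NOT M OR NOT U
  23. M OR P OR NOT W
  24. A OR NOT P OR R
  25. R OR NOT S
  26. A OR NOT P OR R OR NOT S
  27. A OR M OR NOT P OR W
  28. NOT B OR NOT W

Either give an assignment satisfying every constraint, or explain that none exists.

N = False; E = True; M = True; W = True; S = True; P = False; R = True; B = False; A = False; U = False

Unit clause (NOT P) forces P = False.
Set N = False.
  then (NOT A OR N) forces A = False.
Set E = True.
  then (NOT E OR M) forces M = True.
  then (NOT B OR NOT E) forces B = False.
  then (NOT M OR NOT U) forces U = False.
  then (R OR U) forces R = True.
  then (A OR B OR NOT M OR S) forces S = True.
Set W = True.
All clauses satisfied.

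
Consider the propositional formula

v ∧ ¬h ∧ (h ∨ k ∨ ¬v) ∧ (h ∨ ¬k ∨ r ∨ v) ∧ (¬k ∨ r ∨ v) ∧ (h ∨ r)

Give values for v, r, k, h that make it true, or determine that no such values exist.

Unit clause (v) forces v = True.
Unit clause (¬h) forces h = False.
In (h ∨ k ∨ ¬v) only k is left, so k = True.
In (h ∨ r) only r is left, so r = True.
Check each clause:
  (v): v holds.
  (¬h): ¬h holds.
  (h ∨ k ∨ ¬v): k holds.
  (h ∨ ¬k ∨ r ∨ v): r holds.
  (¬k ∨ r ∨ v): r holds.
  (h ∨ r): r holds.
All clauses satisfied.

v: True, r: True, k: True, h: False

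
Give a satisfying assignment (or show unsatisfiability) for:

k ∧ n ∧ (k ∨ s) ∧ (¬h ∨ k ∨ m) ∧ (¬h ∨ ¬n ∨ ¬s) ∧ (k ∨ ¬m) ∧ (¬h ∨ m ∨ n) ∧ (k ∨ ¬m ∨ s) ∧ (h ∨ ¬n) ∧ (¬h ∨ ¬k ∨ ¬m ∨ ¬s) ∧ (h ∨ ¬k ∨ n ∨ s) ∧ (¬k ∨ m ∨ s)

Unit clause (k) forces k = True.
Unit clause (n) forces n = True.
In (h ∨ ¬n) only h is left, so h = True.
In (¬h ∨ ¬n ∨ ¬s) only ¬s is left, so s = False.
In (¬k ∨ m ∨ s) only m is left, so m = True.
All clauses satisfied.

m=T; n=T; k=T; s=F; h=T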